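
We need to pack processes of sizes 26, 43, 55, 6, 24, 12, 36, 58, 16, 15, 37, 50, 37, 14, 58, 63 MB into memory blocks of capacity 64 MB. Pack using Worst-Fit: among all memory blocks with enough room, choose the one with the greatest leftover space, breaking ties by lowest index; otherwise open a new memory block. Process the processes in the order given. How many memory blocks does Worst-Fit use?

26 MB → memory block 1 (remaining 38 MB)
43 MB → memory block 2 (remaining 21 MB)
55 MB → memory block 3 (remaining 9 MB)
6 MB → memory block 1 (remaining 32 MB)
24 MB → memory block 1 (remaining 8 MB)
12 MB → memory block 2 (remaining 9 MB)
36 MB → memory block 4 (remaining 28 MB)
58 MB → memory block 5 (remaining 6 MB)
16 MB → memory block 4 (remaining 12 MB)
15 MB → memory block 6 (remaining 49 MB)
37 MB → memory block 6 (remaining 12 MB)
50 MB → memory block 7 (remaining 14 MB)
37 MB → memory block 8 (remaining 27 MB)
14 MB → memory block 8 (remaining 13 MB)
58 MB → memory block 9 (remaining 6 MB)
63 MB → memory block 10 (remaining 1 MB)

10 memory blocks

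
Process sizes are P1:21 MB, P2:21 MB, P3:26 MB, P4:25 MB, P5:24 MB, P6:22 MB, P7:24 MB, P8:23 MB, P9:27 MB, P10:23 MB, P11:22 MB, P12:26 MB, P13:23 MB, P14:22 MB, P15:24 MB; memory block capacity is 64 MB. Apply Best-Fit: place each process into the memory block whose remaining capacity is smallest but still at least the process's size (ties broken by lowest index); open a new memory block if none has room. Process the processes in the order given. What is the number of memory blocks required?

7 memory blocks

Put P1 (21 MB) in memory block 1; 43 MB remain.
Put P2 (21 MB) in memory block 1; 22 MB remain.
Put P3 (26 MB) in memory block 2; 38 MB remain.
Put P4 (25 MB) in memory block 2; 13 MB remain.
Put P5 (24 MB) in memory block 3; 40 MB remain.
Put P6 (22 MB) in memory block 1; 0 MB remain.
Put P7 (24 MB) in memory block 3; 16 MB remain.
Put P8 (23 MB) in memory block 4; 41 MB remain.
Put P9 (27 MB) in memory block 4; 14 MB remain.
Put P10 (23 MB) in memory block 5; 41 MB remain.
Put P11 (22 MB) in memory block 5; 19 MB remain.
Put P12 (26 MB) in memory block 6; 38 MB remain.
Put P13 (23 MB) in memory block 6; 15 MB remain.
Put P14 (22 MB) in memory block 7; 42 MB remain.
Put P15 (24 MB) in memory block 7; 18 MB remain.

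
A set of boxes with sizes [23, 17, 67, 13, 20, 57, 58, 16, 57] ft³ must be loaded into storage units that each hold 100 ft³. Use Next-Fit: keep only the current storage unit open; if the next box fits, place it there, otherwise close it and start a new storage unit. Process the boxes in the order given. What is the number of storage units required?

Put 23 ft³ in storage unit 1; 77 ft³ remain.
Put 17 ft³ in storage unit 1; 60 ft³ remain.
Put 67 ft³ in storage unit 2; 33 ft³ remain.
Put 13 ft³ in storage unit 2; 20 ft³ remain.
Put 20 ft³ in storage unit 2; 0 ft³ remain.
Put 57 ft³ in storage unit 3; 43 ft³ remain.
Put 58 ft³ in storage unit 4; 42 ft³ remain.
Put 16 ft³ in storage unit 4; 26 ft³ remain.
Put 57 ft³ in storage unit 5; 43 ft³ remain.
Final storage units: [23,17] [67,13,20] [57] [58,16] [57].

5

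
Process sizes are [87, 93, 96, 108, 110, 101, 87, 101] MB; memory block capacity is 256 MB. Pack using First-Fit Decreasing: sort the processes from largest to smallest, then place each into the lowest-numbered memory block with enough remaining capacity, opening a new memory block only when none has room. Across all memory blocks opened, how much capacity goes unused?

241

Sorted descending: 110, 108, 101, 101, 96, 93, 87, 87.
110 MB → memory block 1 (remaining 146 MB)
108 MB → memory block 1 (remaining 38 MB)
101 MB → memory block 2 (remaining 155 MB)
101 MB → memory block 2 (remaining 54 MB)
96 MB → memory block 3 (remaining 160 MB)
93 MB → memory block 3 (remaining 67 MB)
87 MB → memory block 4 (remaining 169 MB)
87 MB → memory block 4 (remaining 82 MB)
4 memory blocks × 256 MB = 1024 MB; used 783 MB; unused 241 MB.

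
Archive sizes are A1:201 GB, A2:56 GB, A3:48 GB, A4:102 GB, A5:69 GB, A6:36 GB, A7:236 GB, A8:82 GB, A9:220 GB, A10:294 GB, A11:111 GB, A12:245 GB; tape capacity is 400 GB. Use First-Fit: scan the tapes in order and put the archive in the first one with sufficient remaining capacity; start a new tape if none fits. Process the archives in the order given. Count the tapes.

tape 1: place A1 (201 GB), 199 GB left
tape 1: place A2 (56 GB), 143 GB left
tape 1: place A3 (48 GB), 95 GB left
tape 2: place A4 (102 GB), 298 GB left
tape 1: place A5 (69 GB), 26 GB left
tape 2: place A6 (36 GB), 262 GB left
tape 2: place A7 (236 GB), 26 GB left
tape 3: place A8 (82 GB), 318 GB left
tape 3: place A9 (220 GB), 98 GB left
tape 4: place A10 (294 GB), 106 GB left
tape 5: place A11 (111 GB), 289 GB left
tape 5: place A12 (245 GB), 44 GB left

5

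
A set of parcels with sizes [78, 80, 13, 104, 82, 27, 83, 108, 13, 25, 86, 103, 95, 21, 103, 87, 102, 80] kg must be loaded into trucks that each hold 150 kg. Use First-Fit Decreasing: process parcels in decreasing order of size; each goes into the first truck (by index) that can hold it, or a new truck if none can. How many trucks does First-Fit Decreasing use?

Sorted descending: 108, 104, 103, 103, 102, 95, 87, 86, 83, 82, 80, 80, 78, 27, 25, 21, 13, 13.
108 kg → truck 1 (remaining 42 kg)
104 kg → truck 2 (remaining 46 kg)
103 kg → truck 3 (remaining 47 kg)
103 kg → truck 4 (remaining 47 kg)
102 kg → truck 5 (remaining 48 kg)
95 kg → truck 6 (remaining 55 kg)
87 kg → truck 7 (remaining 63 kg)
86 kg → truck 8 (remaining 64 kg)
83 kg → truck 9 (remaining 67 kg)
82 kg → truck 10 (remaining 68 kg)
80 kg → truck 11 (remaining 70 kg)
80 kg → truck 12 (remaining 70 kg)
78 kg → truck 13 (remaining 72 kg)
27 kg → truck 1 (remaining 15 kg)
25 kg → truck 2 (remaining 21 kg)
21 kg → truck 2 (remaining 0 kg)
13 kg → truck 1 (remaining 2 kg)
13 kg → truck 3 (remaining 34 kg)

13 trucks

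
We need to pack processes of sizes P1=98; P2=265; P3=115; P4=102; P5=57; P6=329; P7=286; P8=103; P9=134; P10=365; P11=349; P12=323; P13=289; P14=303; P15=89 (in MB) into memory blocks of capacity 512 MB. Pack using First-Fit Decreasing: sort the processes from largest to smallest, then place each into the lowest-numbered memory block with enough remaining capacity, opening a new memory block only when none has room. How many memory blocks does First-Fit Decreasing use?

Sorted descending: 365, 349, 329, 323, 303, 289, 286, 265, 134, 115, 103, 102, 98, 89, 57.
Put 365 MB in memory block 1; 147 MB remain.
Put 349 MB in memory block 2; 163 MB remain.
Put 329 MB in memory block 3; 183 MB remain.
Put 323 MB in memory block 4; 189 MB remain.
Put 303 MB in memory block 5; 209 MB remain.
Put 289 MB in memory block 6; 223 MB remain.
Put 286 MB in memory block 7; 226 MB remain.
Put 265 MB in memory block 8; 247 MB remain.
Put 134 MB in memory block 1; 13 MB remain.
Put 115 MB in memory block 2; 48 MB remain.
Put 103 MB in memory block 3; 80 MB remain.
Put 102 MB in memory block 4; 87 MB remain.
Put 98 MB in memory block 5; 111 MB remain.
Put 89 MB in memory block 5; 22 MB remain.
Put 57 MB in memory block 3; 23 MB remain.

8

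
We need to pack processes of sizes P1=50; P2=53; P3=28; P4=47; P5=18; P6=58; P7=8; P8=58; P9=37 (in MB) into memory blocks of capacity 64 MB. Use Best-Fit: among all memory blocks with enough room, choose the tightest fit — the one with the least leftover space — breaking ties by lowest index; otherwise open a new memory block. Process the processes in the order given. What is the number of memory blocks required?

Put P1 (50 MB) in memory block 1; 14 MB remain.
Put P2 (53 MB) in memory block 2; 11 MB remain.
Put P3 (28 MB) in memory block 3; 36 MB remain.
Put P4 (47 MB) in memory block 4; 17 MB remain.
Put P5 (18 MB) in memory block 3; 18 MB remain.
Put P6 (58 MB) in memory block 5; 6 MB remain.
Put P7 (8 MB) in memory block 2; 3 MB remain.
Put P8 (58 MB) in memory block 6; 6 MB remain.
Put P9 (37 MB) in memory block 7; 27 MB remain.

7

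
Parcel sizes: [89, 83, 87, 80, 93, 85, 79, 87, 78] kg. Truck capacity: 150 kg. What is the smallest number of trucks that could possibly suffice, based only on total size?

6 trucks

Total size = 89 + 83 + 87 + 80 + 93 + 85 + 79 + 87 + 78 = 761 kg.
⌈761 / 150⌉ = 6.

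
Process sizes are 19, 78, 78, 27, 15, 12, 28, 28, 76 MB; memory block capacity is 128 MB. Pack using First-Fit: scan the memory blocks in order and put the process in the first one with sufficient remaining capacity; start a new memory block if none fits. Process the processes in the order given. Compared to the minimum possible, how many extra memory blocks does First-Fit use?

First-Fit: [19,78,27] [78,15,12] [28,28] [76] → 4 memory blocks.
Total size 361 MB; any packing needs at least ⌈361/128⌉ = 3 memory blocks.
An optimal packing achieves that bound: [78,28,19] [78,28,15] [76,27,12] → 3 memory blocks.
Excess: 4 − 3 = 1.

1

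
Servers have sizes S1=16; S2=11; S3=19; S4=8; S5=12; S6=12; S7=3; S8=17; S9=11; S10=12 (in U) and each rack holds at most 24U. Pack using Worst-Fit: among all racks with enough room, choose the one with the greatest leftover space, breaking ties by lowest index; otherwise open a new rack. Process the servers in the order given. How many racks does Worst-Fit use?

6 racks

S1 (16U) → rack 1 (remaining 8U)
S2 (11U) → rack 2 (remaining 13U)
S3 (19U) → rack 3 (remaining 5U)
S4 (8U) → rack 2 (remaining 5U)
S5 (12U) → rack 4 (remaining 12U)
S6 (12U) → rack 4 (remaining 0U)
S7 (3U) → rack 1 (remaining 5U)
S8 (17U) → rack 5 (remaining 7U)
S9 (11U) → rack 6 (remaining 13U)
S10 (12U) → rack 6 (remaining 1U)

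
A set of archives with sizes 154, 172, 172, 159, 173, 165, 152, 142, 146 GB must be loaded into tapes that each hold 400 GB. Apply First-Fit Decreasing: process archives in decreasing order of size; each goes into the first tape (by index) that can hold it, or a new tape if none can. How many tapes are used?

5 tapes

Sorted descending: 173, 172, 172, 165, 159, 154, 152, 146, 142.
Put 173 GB in tape 1; 227 GB remain.
Put 172 GB in tape 1; 55 GB remain.
Put 172 GB in tape 2; 228 GB remain.
Put 165 GB in tape 2; 63 GB remain.
Put 159 GB in tape 3; 241 GB remain.
Put 154 GB in tape 3; 87 GB remain.
Put 152 GB in tape 4; 248 GB remain.
Put 146 GB in tape 4; 102 GB remain.
Put 142 GB in tape 5; 258 GB remain.
Final tapes: [173,172] [172,165] [159,154] [152,146] [142].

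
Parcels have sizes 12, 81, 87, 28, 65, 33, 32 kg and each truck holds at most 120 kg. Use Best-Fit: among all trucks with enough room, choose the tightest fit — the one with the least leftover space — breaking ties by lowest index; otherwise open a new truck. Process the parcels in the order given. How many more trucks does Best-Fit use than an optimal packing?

Best-Fit: [12,81] [87,28] [65,33] [32] → 4 trucks.
Total size 338 kg; any packing needs at least ⌈338/120⌉ = 3 trucks.
An optimal packing achieves that bound: [87,33] [81,32] [65,28,12] → 3 trucks.
Excess: 4 − 3 = 1.

1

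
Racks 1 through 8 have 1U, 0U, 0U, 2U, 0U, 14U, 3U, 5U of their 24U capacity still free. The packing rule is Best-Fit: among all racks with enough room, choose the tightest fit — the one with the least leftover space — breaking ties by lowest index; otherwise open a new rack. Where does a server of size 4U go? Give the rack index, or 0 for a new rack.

8

Racks with room: rack 6 (14U), rack 8 (5U).
Tightest fit is rack 8 with 5U free.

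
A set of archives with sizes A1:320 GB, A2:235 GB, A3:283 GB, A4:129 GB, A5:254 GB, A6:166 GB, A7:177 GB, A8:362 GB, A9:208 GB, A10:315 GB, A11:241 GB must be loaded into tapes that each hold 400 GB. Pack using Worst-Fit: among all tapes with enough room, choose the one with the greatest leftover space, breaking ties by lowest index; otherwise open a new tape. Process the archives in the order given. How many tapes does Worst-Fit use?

Put A1 (320 GB) in tape 1; 80 GB remain.
Put A2 (235 GB) in tape 2; 165 GB remain.
Put A3 (283 GB) in tape 3; 117 GB remain.
Put A4 (129 GB) in tape 2; 36 GB remain.
Put A5 (254 GB) in tape 4; 146 GB remain.
Put A6 (166 GB) in tape 5; 234 GB remain.
Put A7 (177 GB) in tape 5; 57 GB remain.
Put A8 (362 GB) in tape 6; 38 GB remain.
Put A9 (208 GB) in tape 7; 192 GB remain.
Put A10 (315 GB) in tape 8; 85 GB remain.
Put A11 (241 GB) in tape 9; 159 GB remain.

9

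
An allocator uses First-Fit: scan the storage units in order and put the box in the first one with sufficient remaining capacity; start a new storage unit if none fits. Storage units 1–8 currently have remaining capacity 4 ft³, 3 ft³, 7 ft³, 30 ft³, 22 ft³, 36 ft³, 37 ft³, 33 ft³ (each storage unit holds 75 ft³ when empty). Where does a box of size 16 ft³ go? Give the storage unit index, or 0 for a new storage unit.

4

Storage units with room: storage unit 4 (30 ft³), storage unit 5 (22 ft³), storage unit 6 (36 ft³), storage unit 7 (37 ft³), storage unit 8 (33 ft³).
The first with room is storage unit 4.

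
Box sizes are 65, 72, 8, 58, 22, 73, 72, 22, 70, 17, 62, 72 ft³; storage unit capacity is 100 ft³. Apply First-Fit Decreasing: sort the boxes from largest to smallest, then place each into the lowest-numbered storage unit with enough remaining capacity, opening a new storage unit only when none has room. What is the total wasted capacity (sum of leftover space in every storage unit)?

Sorted descending: 73, 72, 72, 72, 70, 65, 62, 58, 22, 22, 17, 8.
73 ft³ → storage unit 1 (remaining 27 ft³)
72 ft³ → storage unit 2 (remaining 28 ft³)
72 ft³ → storage unit 3 (remaining 28 ft³)
72 ft³ → storage unit 4 (remaining 28 ft³)
70 ft³ → storage unit 5 (remaining 30 ft³)
65 ft³ → storage unit 6 (remaining 35 ft³)
62 ft³ → storage unit 7 (remaining 38 ft³)
58 ft³ → storage unit 8 (remaining 42 ft³)
22 ft³ → storage unit 1 (remaining 5 ft³)
22 ft³ → storage unit 2 (remaining 6 ft³)
17 ft³ → storage unit 3 (remaining 11 ft³)
8 ft³ → storage unit 3 (remaining 3 ft³)
8 storage units × 100 ft³ = 800 ft³; used 613 ft³; unused 187 ft³.

187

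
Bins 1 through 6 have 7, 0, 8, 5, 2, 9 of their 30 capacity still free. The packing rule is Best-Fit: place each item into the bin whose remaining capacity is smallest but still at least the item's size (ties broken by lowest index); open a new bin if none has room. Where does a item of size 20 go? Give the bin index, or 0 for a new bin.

No bin has ≥ 20 free, so a new bin is opened.

0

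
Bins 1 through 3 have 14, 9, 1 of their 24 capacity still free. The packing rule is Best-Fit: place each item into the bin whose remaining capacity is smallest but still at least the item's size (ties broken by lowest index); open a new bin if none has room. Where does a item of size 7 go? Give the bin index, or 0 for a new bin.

Bins with room: bin 1 (14), bin 2 (9).
Tightest fit is bin 2 with 9 free.

2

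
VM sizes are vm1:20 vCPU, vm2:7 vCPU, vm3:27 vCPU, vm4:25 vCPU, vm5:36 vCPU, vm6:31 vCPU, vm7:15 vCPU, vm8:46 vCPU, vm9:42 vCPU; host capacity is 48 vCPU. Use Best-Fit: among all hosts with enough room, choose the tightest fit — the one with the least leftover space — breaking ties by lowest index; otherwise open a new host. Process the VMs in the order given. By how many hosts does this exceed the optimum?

Best-Fit: [20,7] [27] [25] [36] [31,15] [46] [42] → 7 hosts.
Total size 249 vCPU; any packing needs at least ⌈249/48⌉ = 6 hosts.
An optimal packing achieves that bound: [46] [42] [36,7] [31,15] [27,20] [25] → 6 hosts.
Excess: 7 − 6 = 1.

1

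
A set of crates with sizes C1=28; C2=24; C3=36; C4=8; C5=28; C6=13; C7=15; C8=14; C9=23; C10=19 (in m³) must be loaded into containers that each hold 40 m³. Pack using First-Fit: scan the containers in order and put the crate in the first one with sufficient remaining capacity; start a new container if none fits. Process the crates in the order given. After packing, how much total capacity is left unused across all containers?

72

Put C1 (28 m³) in container 1; 12 m³ remain.
Put C2 (24 m³) in container 2; 16 m³ remain.
Put C3 (36 m³) in container 3; 4 m³ remain.
Put C4 (8 m³) in container 1; 4 m³ remain.
Put C5 (28 m³) in container 4; 12 m³ remain.
Put C6 (13 m³) in container 2; 3 m³ remain.
Put C7 (15 m³) in container 5; 25 m³ remain.
Put C8 (14 m³) in container 5; 11 m³ remain.
Put C9 (23 m³) in container 6; 17 m³ remain.
Put C10 (19 m³) in container 7; 21 m³ remain.
7 containers × 40 m³ = 280 m³; used 208 m³; unused 72 m³.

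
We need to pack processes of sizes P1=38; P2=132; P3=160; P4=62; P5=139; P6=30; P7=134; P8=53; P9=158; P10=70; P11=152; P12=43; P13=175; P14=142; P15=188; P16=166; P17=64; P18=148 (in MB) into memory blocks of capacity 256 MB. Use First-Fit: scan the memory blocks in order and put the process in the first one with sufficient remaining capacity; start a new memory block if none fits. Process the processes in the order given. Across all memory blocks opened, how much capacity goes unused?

P1 (38 MB) → memory block 1 (remaining 218 MB)
P2 (132 MB) → memory block 1 (remaining 86 MB)
P3 (160 MB) → memory block 2 (remaining 96 MB)
P4 (62 MB) → memory block 1 (remaining 24 MB)
P5 (139 MB) → memory block 3 (remaining 117 MB)
P6 (30 MB) → memory block 2 (remaining 66 MB)
P7 (134 MB) → memory block 4 (remaining 122 MB)
P8 (53 MB) → memory block 2 (remaining 13 MB)
P9 (158 MB) → memory block 5 (remaining 98 MB)
P10 (70 MB) → memory block 3 (remaining 47 MB)
P11 (152 MB) → memory block 6 (remaining 104 MB)
P12 (43 MB) → memory block 3 (remaining 4 MB)
P13 (175 MB) → memory block 7 (remaining 81 MB)
P14 (142 MB) → memory block 8 (remaining 114 MB)
P15 (188 MB) → memory block 9 (remaining 68 MB)
P16 (166 MB) → memory block 10 (remaining 90 MB)
P17 (64 MB) → memory block 4 (remaining 58 MB)
P18 (148 MB) → memory block 11 (remaining 108 MB)
11 memory blocks × 256 MB = 2816 MB; used 2054 MB; unused 762 MB.

762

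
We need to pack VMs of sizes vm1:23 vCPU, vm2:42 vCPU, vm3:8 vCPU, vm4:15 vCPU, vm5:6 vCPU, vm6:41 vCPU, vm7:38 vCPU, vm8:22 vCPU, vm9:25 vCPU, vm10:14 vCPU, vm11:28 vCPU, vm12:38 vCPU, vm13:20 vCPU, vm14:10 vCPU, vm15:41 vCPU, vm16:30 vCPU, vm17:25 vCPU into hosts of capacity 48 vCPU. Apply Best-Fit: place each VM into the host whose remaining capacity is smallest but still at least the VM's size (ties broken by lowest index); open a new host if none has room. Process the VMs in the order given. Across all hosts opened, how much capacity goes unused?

host 1: place vm1 (23 vCPU), 25 vCPU left
host 2: place vm2 (42 vCPU), 6 vCPU left
host 1: place vm3 (8 vCPU), 17 vCPU left
host 1: place vm4 (15 vCPU), 2 vCPU left
host 2: place vm5 (6 vCPU), 0 vCPU left
host 3: place vm6 (41 vCPU), 7 vCPU left
host 4: place vm7 (38 vCPU), 10 vCPU left
host 5: place vm8 (22 vCPU), 26 vCPU left
host 5: place vm9 (25 vCPU), 1 vCPU left
host 6: place vm10 (14 vCPU), 34 vCPU left
host 6: place vm11 (28 vCPU), 6 vCPU left
host 7: place vm12 (38 vCPU), 10 vCPU left
host 8: place vm13 (20 vCPU), 28 vCPU left
host 4: place vm14 (10 vCPU), 0 vCPU left
host 9: place vm15 (41 vCPU), 7 vCPU left
host 10: place vm16 (30 vCPU), 18 vCPU left
host 8: place vm17 (25 vCPU), 3 vCPU left
10 hosts × 48 vCPU = 480 vCPU; used 426 vCPU; unused 54 vCPU.

54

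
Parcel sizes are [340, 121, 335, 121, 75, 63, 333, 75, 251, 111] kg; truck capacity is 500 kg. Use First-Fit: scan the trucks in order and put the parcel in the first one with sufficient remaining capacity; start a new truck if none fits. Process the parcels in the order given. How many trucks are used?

4 trucks

truck 1: place 340 kg, 160 kg left
truck 1: place 121 kg, 39 kg left
truck 2: place 335 kg, 165 kg left
truck 2: place 121 kg, 44 kg left
truck 3: place 75 kg, 425 kg left
truck 3: place 63 kg, 362 kg left
truck 3: place 333 kg, 29 kg left
truck 4: place 75 kg, 425 kg left
truck 4: place 251 kg, 174 kg left
truck 4: place 111 kg, 63 kg left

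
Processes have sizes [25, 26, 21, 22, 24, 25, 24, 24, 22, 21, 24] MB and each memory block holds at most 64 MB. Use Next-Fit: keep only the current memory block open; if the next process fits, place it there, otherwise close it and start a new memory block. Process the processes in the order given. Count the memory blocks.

Put 25 MB in memory block 1; 39 MB remain.
Put 26 MB in memory block 1; 13 MB remain.
Put 21 MB in memory block 2; 43 MB remain.
Put 22 MB in memory block 2; 21 MB remain.
Put 24 MB in memory block 3; 40 MB remain.
Put 25 MB in memory block 3; 15 MB remain.
Put 24 MB in memory block 4; 40 MB remain.
Put 24 MB in memory block 4; 16 MB remain.
Put 22 MB in memory block 5; 42 MB remain.
Put 21 MB in memory block 5; 21 MB remain.
Put 24 MB in memory block 6; 40 MB remain.

6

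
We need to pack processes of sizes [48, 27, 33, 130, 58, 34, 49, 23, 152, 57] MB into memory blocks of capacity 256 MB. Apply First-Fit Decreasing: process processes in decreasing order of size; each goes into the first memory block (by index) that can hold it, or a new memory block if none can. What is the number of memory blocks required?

3

Sorted descending: 152, 130, 58, 57, 49, 48, 34, 33, 27, 23.
memory block 1: place 152 MB, 104 MB left
memory block 2: place 130 MB, 126 MB left
memory block 1: place 58 MB, 46 MB left
memory block 2: place 57 MB, 69 MB left
memory block 2: place 49 MB, 20 MB left
memory block 3: place 48 MB, 208 MB left
memory block 1: place 34 MB, 12 MB left
memory block 3: place 33 MB, 175 MB left
memory block 3: place 27 MB, 148 MB left
memory block 3: place 23 MB, 125 MB left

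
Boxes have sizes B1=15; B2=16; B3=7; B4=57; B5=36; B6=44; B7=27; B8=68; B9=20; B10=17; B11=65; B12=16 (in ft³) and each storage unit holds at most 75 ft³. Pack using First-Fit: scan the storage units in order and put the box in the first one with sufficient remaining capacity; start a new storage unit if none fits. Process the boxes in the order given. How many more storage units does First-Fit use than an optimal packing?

First-Fit: [15,16,7,36] [57,17] [44,27] [68] [20,16] [65] → 6 storage units.
Total size 388 ft³; any packing needs at least ⌈388/75⌉ = 6 storage units.
So 6 is already optimal.

0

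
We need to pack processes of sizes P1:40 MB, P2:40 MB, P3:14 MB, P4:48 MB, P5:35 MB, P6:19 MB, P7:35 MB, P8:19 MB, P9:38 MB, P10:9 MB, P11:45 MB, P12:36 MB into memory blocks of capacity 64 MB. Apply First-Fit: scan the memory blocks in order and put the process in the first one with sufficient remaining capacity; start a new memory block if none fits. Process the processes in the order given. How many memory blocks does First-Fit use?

Put P1 (40 MB) in memory block 1; 24 MB remain.
Put P2 (40 MB) in memory block 2; 24 MB remain.
Put P3 (14 MB) in memory block 1; 10 MB remain.
Put P4 (48 MB) in memory block 3; 16 MB remain.
Put P5 (35 MB) in memory block 4; 29 MB remain.
Put P6 (19 MB) in memory block 2; 5 MB remain.
Put P7 (35 MB) in memory block 5; 29 MB remain.
Put P8 (19 MB) in memory block 4; 10 MB remain.
Put P9 (38 MB) in memory block 6; 26 MB remain.
Put P10 (9 MB) in memory block 1; 1 MB remain.
Put P11 (45 MB) in memory block 7; 19 MB remain.
Put P12 (36 MB) in memory block 8; 28 MB remain.
Final memory blocks: [40,14,9] [40,19] [48] [35,19] [35] [38] [45] [36].

8 memory blocks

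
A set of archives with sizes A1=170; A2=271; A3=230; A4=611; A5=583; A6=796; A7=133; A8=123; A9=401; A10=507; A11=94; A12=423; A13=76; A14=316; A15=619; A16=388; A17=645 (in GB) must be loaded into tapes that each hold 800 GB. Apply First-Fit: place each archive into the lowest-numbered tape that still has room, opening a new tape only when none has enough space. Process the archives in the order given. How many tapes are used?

10 tapes

A1 (170 GB) → tape 1 (remaining 630 GB)
A2 (271 GB) → tape 1 (remaining 359 GB)
A3 (230 GB) → tape 1 (remaining 129 GB)
A4 (611 GB) → tape 2 (remaining 189 GB)
A5 (583 GB) → tape 3 (remaining 217 GB)
A6 (796 GB) → tape 4 (remaining 4 GB)
A7 (133 GB) → tape 2 (remaining 56 GB)
A8 (123 GB) → tape 1 (remaining 6 GB)
A9 (401 GB) → tape 5 (remaining 399 GB)
A10 (507 GB) → tape 6 (remaining 293 GB)
A11 (94 GB) → tape 3 (remaining 123 GB)
A12 (423 GB) → tape 7 (remaining 377 GB)
A13 (76 GB) → tape 3 (remaining 47 GB)
A14 (316 GB) → tape 5 (remaining 83 GB)
A15 (619 GB) → tape 8 (remaining 181 GB)
A16 (388 GB) → tape 9 (remaining 412 GB)
A17 (645 GB) → tape 10 (remaining 155 GB)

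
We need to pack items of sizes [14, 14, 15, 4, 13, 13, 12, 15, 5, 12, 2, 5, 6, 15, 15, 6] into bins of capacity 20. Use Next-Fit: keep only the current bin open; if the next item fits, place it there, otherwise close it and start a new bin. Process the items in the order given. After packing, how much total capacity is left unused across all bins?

Put 14 in bin 1; 6 remain.
Put 14 in bin 2; 6 remain.
Put 15 in bin 3; 5 remain.
Put 4 in bin 3; 1 remain.
Put 13 in bin 4; 7 remain.
Put 13 in bin 5; 7 remain.
Put 12 in bin 6; 8 remain.
Put 15 in bin 7; 5 remain.
Put 5 in bin 7; 0 remain.
Put 12 in bin 8; 8 remain.
Put 2 in bin 8; 6 remain.
Put 5 in bin 8; 1 remain.
Put 6 in bin 9; 14 remain.
Put 15 in bin 10; 5 remain.
Put 15 in bin 11; 5 remain.
Put 6 in bin 12; 14 remain.
12 bins × 20 = 240; used 166; unused 74.

74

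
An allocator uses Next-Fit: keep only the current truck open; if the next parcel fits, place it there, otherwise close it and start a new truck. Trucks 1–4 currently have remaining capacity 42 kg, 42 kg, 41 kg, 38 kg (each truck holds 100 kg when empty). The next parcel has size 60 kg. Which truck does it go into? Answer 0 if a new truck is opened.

Next-Fit only looks at truck 4, which has 38 kg free.
60 kg does not fit, so a new truck is opened.

0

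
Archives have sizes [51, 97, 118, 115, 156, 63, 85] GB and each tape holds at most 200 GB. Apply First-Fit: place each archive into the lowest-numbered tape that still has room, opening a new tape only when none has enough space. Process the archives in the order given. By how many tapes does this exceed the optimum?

First-Fit: [51,97] [118,63] [115,85] [156] → 4 tapes.
Total size 685 GB; any packing needs at least ⌈685/200⌉ = 4 tapes.
So 4 is already optimal.

0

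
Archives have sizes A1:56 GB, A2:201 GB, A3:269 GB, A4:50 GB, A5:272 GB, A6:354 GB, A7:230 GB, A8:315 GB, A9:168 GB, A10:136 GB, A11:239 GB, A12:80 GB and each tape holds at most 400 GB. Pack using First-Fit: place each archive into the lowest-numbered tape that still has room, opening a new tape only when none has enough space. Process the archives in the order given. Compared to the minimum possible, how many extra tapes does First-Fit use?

First-Fit: [56,201,50,80] [269] [272] [354] [230,168] [315] [136,239] → 7 tapes.
7 archives exceed 200 GB (half the capacity), and no two of those can share a tape, so at least 7 tapes are needed.
So 7 is already optimal.

0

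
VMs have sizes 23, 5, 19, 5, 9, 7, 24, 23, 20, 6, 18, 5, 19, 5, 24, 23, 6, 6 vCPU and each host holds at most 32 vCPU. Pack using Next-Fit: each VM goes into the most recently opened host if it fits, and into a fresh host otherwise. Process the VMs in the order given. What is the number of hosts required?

11

23 vCPU → host 1 (remaining 9 vCPU)
5 vCPU → host 1 (remaining 4 vCPU)
19 vCPU → host 2 (remaining 13 vCPU)
5 vCPU → host 2 (remaining 8 vCPU)
9 vCPU → host 3 (remaining 23 vCPU)
7 vCPU → host 3 (remaining 16 vCPU)
24 vCPU → host 4 (remaining 8 vCPU)
23 vCPU → host 5 (remaining 9 vCPU)
20 vCPU → host 6 (remaining 12 vCPU)
6 vCPU → host 6 (remaining 6 vCPU)
18 vCPU → host 7 (remaining 14 vCPU)
5 vCPU → host 7 (remaining 9 vCPU)
19 vCPU → host 8 (remaining 13 vCPU)
5 vCPU → host 8 (remaining 8 vCPU)
24 vCPU → host 9 (remaining 8 vCPU)
23 vCPU → host 10 (remaining 9 vCPU)
6 vCPU → host 10 (remaining 3 vCPU)
6 vCPU → host 11 (remaining 26 vCPU)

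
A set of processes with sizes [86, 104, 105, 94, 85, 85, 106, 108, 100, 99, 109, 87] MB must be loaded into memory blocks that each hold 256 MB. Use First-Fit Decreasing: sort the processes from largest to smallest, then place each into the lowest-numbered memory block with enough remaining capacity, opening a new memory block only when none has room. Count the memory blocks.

Sorted descending: 109, 108, 106, 105, 104, 100, 99, 94, 87, 86, 85, 85.
109 MB → memory block 1 (remaining 147 MB)
108 MB → memory block 1 (remaining 39 MB)
106 MB → memory block 2 (remaining 150 MB)
105 MB → memory block 2 (remaining 45 MB)
104 MB → memory block 3 (remaining 152 MB)
100 MB → memory block 3 (remaining 52 MB)
99 MB → memory block 4 (remaining 157 MB)
94 MB → memory block 4 (remaining 63 MB)
87 MB → memory block 5 (remaining 169 MB)
86 MB → memory block 5 (remaining 83 MB)
85 MB → memory block 6 (remaining 171 MB)
85 MB → memory block 6 (remaining 86 MB)
Final memory blocks: [109,108] [106,105] [104,100] [99,94] [87,86] [85,85].

6 memory blocks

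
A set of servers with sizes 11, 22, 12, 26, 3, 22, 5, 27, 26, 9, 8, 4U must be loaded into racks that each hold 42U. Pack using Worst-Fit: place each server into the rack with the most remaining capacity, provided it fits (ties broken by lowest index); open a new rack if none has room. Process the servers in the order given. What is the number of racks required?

5

rack 1: place 11U, 31U left
rack 1: place 22U, 9U left
rack 2: place 12U, 30U left
rack 2: place 26U, 4U left
rack 1: place 3U, 6U left
rack 3: place 22U, 20U left
rack 3: place 5U, 15U left
rack 4: place 27U, 15U left
rack 5: place 26U, 16U left
rack 5: place 9U, 7U left
rack 3: place 8U, 7U left
rack 4: place 4U, 11U left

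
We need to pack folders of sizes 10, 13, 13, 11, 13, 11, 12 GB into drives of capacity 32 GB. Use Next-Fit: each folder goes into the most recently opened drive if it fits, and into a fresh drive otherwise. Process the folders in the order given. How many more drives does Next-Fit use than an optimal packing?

1

Next-Fit: [10,13] [13,11] [13,11] [12] → 4 drives.
Total size 83 GB; any packing needs at least ⌈83/32⌉ = 3 drives.
An optimal packing achieves that bound: [13,13] [13,12] [11,11,10] → 3 drives.
Excess: 4 − 3 = 1.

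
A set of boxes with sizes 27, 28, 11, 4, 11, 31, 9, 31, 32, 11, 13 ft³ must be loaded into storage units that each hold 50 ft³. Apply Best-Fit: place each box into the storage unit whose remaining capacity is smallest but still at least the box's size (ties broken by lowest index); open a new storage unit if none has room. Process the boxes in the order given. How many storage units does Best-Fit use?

5 storage units

Put 27 ft³ in storage unit 1; 23 ft³ remain.
Put 28 ft³ in storage unit 2; 22 ft³ remain.
Put 11 ft³ in storage unit 2; 11 ft³ remain.
Put 4 ft³ in storage unit 2; 7 ft³ remain.
Put 11 ft³ in storage unit 1; 12 ft³ remain.
Put 31 ft³ in storage unit 3; 19 ft³ remain.
Put 9 ft³ in storage unit 1; 3 ft³ remain.
Put 31 ft³ in storage unit 4; 19 ft³ remain.
Put 32 ft³ in storage unit 5; 18 ft³ remain.
Put 11 ft³ in storage unit 5; 7 ft³ remain.
Put 13 ft³ in storage unit 3; 6 ft³ remain.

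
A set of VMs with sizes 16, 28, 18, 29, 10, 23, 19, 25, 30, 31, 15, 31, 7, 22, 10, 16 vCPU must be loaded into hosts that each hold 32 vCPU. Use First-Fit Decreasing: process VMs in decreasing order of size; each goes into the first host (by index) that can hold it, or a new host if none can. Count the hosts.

Sorted descending: 31, 31, 30, 29, 28, 25, 23, 22, 19, 18, 16, 16, 15, 10, 10, 7.
Put 31 vCPU in host 1; 1 vCPU remain.
Put 31 vCPU in host 2; 1 vCPU remain.
Put 30 vCPU in host 3; 2 vCPU remain.
Put 29 vCPU in host 4; 3 vCPU remain.
Put 28 vCPU in host 5; 4 vCPU remain.
Put 25 vCPU in host 6; 7 vCPU remain.
Put 23 vCPU in host 7; 9 vCPU remain.
Put 22 vCPU in host 8; 10 vCPU remain.
Put 19 vCPU in host 9; 13 vCPU remain.
Put 18 vCPU in host 10; 14 vCPU remain.
Put 16 vCPU in host 11; 16 vCPU remain.
Put 16 vCPU in host 11; 0 vCPU remain.
Put 15 vCPU in host 12; 17 vCPU remain.
Put 10 vCPU in host 8; 0 vCPU remain.
Put 10 vCPU in host 9; 3 vCPU remain.
Put 7 vCPU in host 6; 0 vCPU remain.
Final hosts: [31] [31] [30] [29] [28] [25,7] [23] [22,10] [19,10] [18] [16,16] [15].

12 hosts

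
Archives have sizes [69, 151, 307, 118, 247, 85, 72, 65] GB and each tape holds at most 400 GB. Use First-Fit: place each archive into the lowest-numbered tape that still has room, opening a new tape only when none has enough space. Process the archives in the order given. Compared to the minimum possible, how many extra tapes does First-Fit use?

0

First-Fit: [69,151,118] [307,85] [247,72,65] → 3 tapes.
Total size 1114 GB; any packing needs at least ⌈1114/400⌉ = 3 tapes.
So 3 is already optimal.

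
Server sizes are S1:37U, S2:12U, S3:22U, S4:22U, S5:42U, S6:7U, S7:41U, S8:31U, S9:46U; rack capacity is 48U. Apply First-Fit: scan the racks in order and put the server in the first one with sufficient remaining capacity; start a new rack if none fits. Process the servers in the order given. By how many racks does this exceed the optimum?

1

First-Fit: [37,7] [12,22] [22] [42] [41] [31] [46] → 7 racks.
Total size 260U; any packing needs at least ⌈260/48⌉ = 6 racks.
An optimal packing achieves that bound: [46] [42] [41,7] [37] [31,12] [22,22] → 6 racks.
Excess: 7 − 6 = 1.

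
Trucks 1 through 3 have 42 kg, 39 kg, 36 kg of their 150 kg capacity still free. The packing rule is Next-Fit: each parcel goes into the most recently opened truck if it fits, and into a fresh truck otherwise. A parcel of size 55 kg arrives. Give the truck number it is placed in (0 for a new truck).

0

Next-Fit only looks at truck 3, which has 36 kg free.
55 kg does not fit, so a new truck is opened.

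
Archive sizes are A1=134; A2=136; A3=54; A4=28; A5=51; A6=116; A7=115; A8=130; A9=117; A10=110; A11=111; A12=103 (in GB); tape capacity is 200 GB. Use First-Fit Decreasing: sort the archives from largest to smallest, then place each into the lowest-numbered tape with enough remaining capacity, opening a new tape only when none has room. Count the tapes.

9 tapes

Sorted descending: 136, 134, 130, 117, 116, 115, 111, 110, 103, 54, 51, 28.
tape 1: place 136 GB, 64 GB left
tape 2: place 134 GB, 66 GB left
tape 3: place 130 GB, 70 GB left
tape 4: place 117 GB, 83 GB left
tape 5: place 116 GB, 84 GB left
tape 6: place 115 GB, 85 GB left
tape 7: place 111 GB, 89 GB left
tape 8: place 110 GB, 90 GB left
tape 9: place 103 GB, 97 GB left
tape 1: place 54 GB, 10 GB left
tape 2: place 51 GB, 15 GB left
tape 3: place 28 GB, 42 GB left
Final tapes: [136,54] [134,51] [130,28] [117] [116] [115] [111] [110] [103].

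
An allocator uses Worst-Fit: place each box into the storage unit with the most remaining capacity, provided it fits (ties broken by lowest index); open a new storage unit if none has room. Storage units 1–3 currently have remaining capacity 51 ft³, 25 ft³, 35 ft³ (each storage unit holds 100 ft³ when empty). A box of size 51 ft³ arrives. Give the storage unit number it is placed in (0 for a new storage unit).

Storage units with room: storage unit 1 (51 ft³).
Most room is storage unit 1 with 51 ft³ free.

1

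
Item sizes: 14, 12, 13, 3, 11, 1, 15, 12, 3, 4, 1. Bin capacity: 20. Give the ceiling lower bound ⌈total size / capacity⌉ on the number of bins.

Total size = 14 + 12 + 13 + 3 + 11 + 1 + 15 + 12 + 3 + 4 + 1 = 89.
⌈89 / 20⌉ = 5.

5 bins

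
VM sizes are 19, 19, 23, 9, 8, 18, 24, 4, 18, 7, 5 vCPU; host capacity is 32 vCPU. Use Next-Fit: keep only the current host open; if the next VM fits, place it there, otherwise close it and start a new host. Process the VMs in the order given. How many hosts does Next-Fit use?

6 hosts

19 vCPU → host 1 (remaining 13 vCPU)
19 vCPU → host 2 (remaining 13 vCPU)
23 vCPU → host 3 (remaining 9 vCPU)
9 vCPU → host 3 (remaining 0 vCPU)
8 vCPU → host 4 (remaining 24 vCPU)
18 vCPU → host 4 (remaining 6 vCPU)
24 vCPU → host 5 (remaining 8 vCPU)
4 vCPU → host 5 (remaining 4 vCPU)
18 vCPU → host 6 (remaining 14 vCPU)
7 vCPU → host 6 (remaining 7 vCPU)
5 vCPU → host 6 (remaining 2 vCPU)
Final hosts: [19] [19] [23,9] [8,18] [24,4] [18,7,5].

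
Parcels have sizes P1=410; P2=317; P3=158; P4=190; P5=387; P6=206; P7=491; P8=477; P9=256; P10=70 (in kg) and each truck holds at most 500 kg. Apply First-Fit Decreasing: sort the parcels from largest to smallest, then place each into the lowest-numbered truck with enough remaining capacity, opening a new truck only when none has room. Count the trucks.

7

Sorted descending: 491, 477, 410, 387, 317, 256, 206, 190, 158, 70.
Put 491 kg in truck 1; 9 kg remain.
Put 477 kg in truck 2; 23 kg remain.
Put 410 kg in truck 3; 90 kg remain.
Put 387 kg in truck 4; 113 kg remain.
Put 317 kg in truck 5; 183 kg remain.
Put 256 kg in truck 6; 244 kg remain.
Put 206 kg in truck 6; 38 kg remain.
Put 190 kg in truck 7; 310 kg remain.
Put 158 kg in truck 5; 25 kg remain.
Put 70 kg in truck 3; 20 kg remain.
Final trucks: [491] [477] [410,70] [387] [317,158] [256,206] [190].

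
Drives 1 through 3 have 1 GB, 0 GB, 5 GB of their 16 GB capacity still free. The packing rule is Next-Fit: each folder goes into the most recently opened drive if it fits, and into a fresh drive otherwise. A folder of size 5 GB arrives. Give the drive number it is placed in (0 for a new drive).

Next-Fit only looks at drive 3, which has 5 GB free.
5 GB fits there.

3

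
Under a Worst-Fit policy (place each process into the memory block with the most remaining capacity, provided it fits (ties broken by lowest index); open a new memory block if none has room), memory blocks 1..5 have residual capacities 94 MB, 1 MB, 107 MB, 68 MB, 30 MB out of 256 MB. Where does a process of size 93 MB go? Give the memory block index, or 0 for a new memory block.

Memory blocks with room: memory block 1 (94 MB), memory block 3 (107 MB).
Most room is memory block 3 with 107 MB free.

3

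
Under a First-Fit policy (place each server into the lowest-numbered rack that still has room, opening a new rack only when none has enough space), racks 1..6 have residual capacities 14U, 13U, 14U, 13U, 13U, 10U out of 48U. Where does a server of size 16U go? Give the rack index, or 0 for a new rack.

No rack has ≥ 16U free, so a new rack is opened.

0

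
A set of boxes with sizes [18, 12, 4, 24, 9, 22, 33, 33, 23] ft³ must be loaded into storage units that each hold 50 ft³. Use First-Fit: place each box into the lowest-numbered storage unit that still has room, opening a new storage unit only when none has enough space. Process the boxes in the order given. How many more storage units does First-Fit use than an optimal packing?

First-Fit: [18,12,4,9] [24,22] [33] [33] [23] → 5 storage units.
Total size 178 ft³; any packing needs at least ⌈178/50⌉ = 4 storage units.
An optimal packing achieves that bound: [33,12,4] [33,9] [24,23] [22,18] → 4 storage units.
Excess: 5 − 4 = 1.

1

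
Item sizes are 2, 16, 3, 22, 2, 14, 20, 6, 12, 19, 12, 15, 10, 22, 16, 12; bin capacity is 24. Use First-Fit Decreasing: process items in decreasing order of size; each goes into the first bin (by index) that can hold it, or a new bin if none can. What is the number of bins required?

10

Sorted descending: 22, 22, 20, 19, 16, 16, 15, 14, 12, 12, 12, 10, 6, 3, 2, 2.
bin 1: place 22, 2 left
bin 2: place 22, 2 left
bin 3: place 20, 4 left
bin 4: place 19, 5 left
bin 5: place 16, 8 left
bin 6: place 16, 8 left
bin 7: place 15, 9 left
bin 8: place 14, 10 left
bin 9: place 12, 12 left
bin 9: place 12, 0 left
bin 10: place 12, 12 left
bin 8: place 10, 0 left
bin 5: place 6, 2 left
bin 3: place 3, 1 left
bin 1: place 2, 0 left
bin 2: place 2, 0 left
Final bins: [22,2] [22,2] [20,3] [19] [16,6] [16] [15] [14,10] [12,12] [12].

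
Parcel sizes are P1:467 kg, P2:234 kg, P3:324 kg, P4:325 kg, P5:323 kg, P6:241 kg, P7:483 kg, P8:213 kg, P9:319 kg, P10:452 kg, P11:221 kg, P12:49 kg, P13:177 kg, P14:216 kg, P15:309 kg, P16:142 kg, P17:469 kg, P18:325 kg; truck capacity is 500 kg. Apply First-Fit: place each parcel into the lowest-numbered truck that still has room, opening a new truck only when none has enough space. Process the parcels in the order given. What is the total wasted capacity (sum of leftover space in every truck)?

1211

Put P1 (467 kg) in truck 1; 33 kg remain.
Put P2 (234 kg) in truck 2; 266 kg remain.
Put P3 (324 kg) in truck 3; 176 kg remain.
Put P4 (325 kg) in truck 4; 175 kg remain.
Put P5 (323 kg) in truck 5; 177 kg remain.
Put P6 (241 kg) in truck 2; 25 kg remain.
Put P7 (483 kg) in truck 6; 17 kg remain.
Put P8 (213 kg) in truck 7; 287 kg remain.
Put P9 (319 kg) in truck 8; 181 kg remain.
Put P10 (452 kg) in truck 9; 48 kg remain.
Put P11 (221 kg) in truck 7; 66 kg remain.
Put P12 (49 kg) in truck 3; 127 kg remain.
Put P13 (177 kg) in truck 5; 0 kg remain.
Put P14 (216 kg) in truck 10; 284 kg remain.
Put P15 (309 kg) in truck 11; 191 kg remain.
Put P16 (142 kg) in truck 4; 33 kg remain.
Put P17 (469 kg) in truck 12; 31 kg remain.
Put P18 (325 kg) in truck 13; 175 kg remain.
13 trucks × 500 kg = 6500 kg; used 5289 kg; unused 1211 kg.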